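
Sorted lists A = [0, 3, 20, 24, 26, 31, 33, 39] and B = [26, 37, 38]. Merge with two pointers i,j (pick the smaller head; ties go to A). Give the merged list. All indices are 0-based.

i=0 j=0: A[i]=0<=B[j]=26 take 0, i++
i=1 j=0: A[i]=3<=B[j]=26 take 3, i++
i=2 j=0: A[i]=20<=B[j]=26 take 20, i++
i=3 j=0: A[i]=24<=B[j]=26 take 24, i++
i=4 j=0: A[i]=26<=B[j]=26 take 26, i++
i=5 j=0: A[i]=31>B[j]=26 take 26, j++
i=5 j=1: A[i]=31<=B[j]=37 take 31, i++
i=6 j=1: A[i]=33<=B[j]=37 take 33, i++
i=7 j=1: A[i]=39>B[j]=37 take 37, j++
i=7 j=2: A[i]=39>B[j]=38 take 38, j++
i=7 j=3: B done, take A[i]=39, i++

[0, 3, 20, 24, 26, 26, 31, 33, 37, 38, 39]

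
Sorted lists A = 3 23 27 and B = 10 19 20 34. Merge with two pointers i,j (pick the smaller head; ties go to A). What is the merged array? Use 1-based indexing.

i=1 j=1: A[i]=3<=B[j]=10 take 3, i++
i=2 j=1: A[i]=23>B[j]=10 take 10, j++
i=2 j=2: A[i]=23>B[j]=19 take 19, j++
i=2 j=3: A[i]=23>B[j]=20 take 20, j++
i=2 j=4: A[i]=23<=B[j]=34 take 23, i++
i=3 j=4: A[i]=27<=B[j]=34 take 27, i++
i=4 j=4: A done, take B[j]=34, j++

[3, 10, 19, 20, 23, 27, 34]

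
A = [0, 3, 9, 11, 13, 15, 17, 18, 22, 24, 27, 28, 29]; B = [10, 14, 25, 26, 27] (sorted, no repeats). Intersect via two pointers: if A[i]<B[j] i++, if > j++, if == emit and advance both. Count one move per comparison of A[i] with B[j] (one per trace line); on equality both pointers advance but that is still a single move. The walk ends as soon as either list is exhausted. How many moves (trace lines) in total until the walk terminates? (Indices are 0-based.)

15 moves

[i=0,j=0] 0<10 → i++
[i=1,j=0] 3<10 → i++
[i=2,j=0] 9<10 → i++
[i=3,j=0] 11>10 → j++
[i=3,j=1] 11<14 → i++
[i=4,j=1] 13<14 → i++
[i=5,j=1] 15>14 → j++
[i=5,j=2] 15<25 → i++
[i=6,j=2] 17<25 → i++
[i=7,j=2] 18<25 → i++
[i=8,j=2] 22<25 → i++
[i=9,j=2] 24<25 → i++
[i=10,j=2] 27>25 → j++
[i=10,j=3] 27>26 → j++
[i=10,j=4] 27==27 emit → i++,j++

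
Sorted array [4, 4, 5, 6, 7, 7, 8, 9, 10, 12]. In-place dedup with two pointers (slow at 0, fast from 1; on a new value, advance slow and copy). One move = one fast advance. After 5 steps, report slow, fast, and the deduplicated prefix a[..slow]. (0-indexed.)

slow=3, fast=6, prefix=[4, 5, 6, 7]

(s=0,f=1) a[fast]=4=a[slow] dup → fast++
(s=0,f=2) a[fast]=5≠a[slow]=4 write a[1]=5 → slow++,fast++
(s=1,f=3) a[fast]=6≠a[slow]=5 write a[2]=6 → slow++,fast++
(s=2,f=4) a[fast]=7≠a[slow]=6 write a[3]=7 → slow++,fast++
(s=3,f=5) a[fast]=7=a[slow] dup → fast++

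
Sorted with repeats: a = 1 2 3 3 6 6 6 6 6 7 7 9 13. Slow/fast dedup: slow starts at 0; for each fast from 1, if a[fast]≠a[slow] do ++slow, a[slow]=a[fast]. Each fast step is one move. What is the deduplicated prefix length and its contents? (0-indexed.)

length 7; prefix = [1, 2, 3, 6, 7, 9, 13]

(s=0,f=1) a[fast]=2≠a[slow]=1 write a[1]=2 → slow++,fast++
(s=1,f=2) a[fast]=3≠a[slow]=2 write a[2]=3 → slow++,fast++
(s=2,f=3) a[fast]=3=a[slow] dup → fast++
(s=2,f=4) a[fast]=6≠a[slow]=3 write a[3]=6 → slow++,fast++
(s=3,f=5) a[fast]=6=a[slow] dup → fast++
(s=3,f=6) a[fast]=6=a[slow] dup → fast++
(s=3,f=7) a[fast]=6=a[slow] dup → fast++
(s=3,f=8) a[fast]=6=a[slow] dup → fast++
(s=3,f=9) a[fast]=7≠a[slow]=6 write a[4]=7 → slow++,fast++
(s=4,f=10) a[fast]=7=a[slow] dup → fast++
(s=4,f=11) a[fast]=9≠a[slow]=7 write a[5]=9 → slow++,fast++
(s=5,f=12) a[fast]=13≠a[slow]=9 write a[6]=13 → slow++,fast++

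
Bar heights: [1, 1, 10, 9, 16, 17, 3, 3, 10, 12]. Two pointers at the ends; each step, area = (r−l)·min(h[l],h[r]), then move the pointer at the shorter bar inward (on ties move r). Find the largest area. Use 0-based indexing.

max area = 70

[0,9] min(1,12)*9=9 best=9 * → l++
[1,9] min(1,12)*8=8 best=9 → l++
[2,9] min(10,12)*7=70 best=70 * → l++
[3,9] min(9,12)*6=54 best=70 → l++
[4,9] min(16,12)*5=60 best=70 → r--
[4,8] min(16,10)*4=40 best=70 → r--
[4,7] min(16,3)*3=9 best=70 → r--
[4,6] min(16,3)*2=6 best=70 → r--
[4,5] min(16,17)*1=16 best=70 → l++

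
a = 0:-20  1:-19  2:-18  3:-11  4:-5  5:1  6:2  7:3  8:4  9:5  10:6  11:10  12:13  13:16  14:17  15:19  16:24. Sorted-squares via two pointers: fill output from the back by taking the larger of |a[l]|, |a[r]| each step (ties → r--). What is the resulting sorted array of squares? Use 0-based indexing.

l=0 r=16: |-20|<=|24| out[16]=576, r--
l=0 r=15: |-20|>|19| out[15]=400, l++
l=1 r=15: |-19|<=|19| out[14]=361, r--
l=1 r=14: |-19|>|17| out[13]=361, l++
l=2 r=14: |-18|>|17| out[12]=324, l++
l=3 r=14: |-11|<=|17| out[11]=289, r--
l=3 r=13: |-11|<=|16| out[10]=256, r--
l=3 r=12: |-11|<=|13| out[9]=169, r--
l=3 r=11: |-11|>|10| out[8]=121, l++
l=4 r=11: |-5|<=|10| out[7]=100, r--
l=4 r=10: |-5|<=|6| out[6]=36, r--
l=4 r=9: |-5|<=|5| out[5]=25, r--
l=4 r=8: |-5|>|4| out[4]=25, l++
l=5 r=8: |1|<=|4| out[3]=16, r--
l=5 r=7: |1|<=|3| out[2]=9, r--
l=5 r=6: |1|<=|2| out[1]=4, r--
l=5 r=5: |1|<=|1| out[0]=1, r--

[1, 4, 9, 16, 25, 25, 36, 100, 121, 169, 256, 289, 324, 361, 361, 400, 576]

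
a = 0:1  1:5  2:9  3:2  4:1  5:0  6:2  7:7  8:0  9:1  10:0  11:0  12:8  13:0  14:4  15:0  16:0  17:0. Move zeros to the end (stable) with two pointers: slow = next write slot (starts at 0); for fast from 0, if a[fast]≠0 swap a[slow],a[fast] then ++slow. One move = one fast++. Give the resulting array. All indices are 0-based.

(s=0,f=0) a[fast]=1≠0 swap→a[0]=1 → slow++,fast++
(s=1,f=1) a[fast]=5≠0 swap→a[1]=5 → slow++,fast++
(s=2,f=2) a[fast]=9≠0 swap→a[2]=9 → slow++,fast++
(s=3,f=3) a[fast]=2≠0 swap→a[3]=2 → slow++,fast++
(s=4,f=4) a[fast]=1≠0 swap→a[4]=1 → slow++,fast++
(s=5,f=5) a[fast]=0 → fast++
(s=5,f=6) a[fast]=2≠0 swap→a[5]=2 → slow++,fast++
(s=6,f=7) a[fast]=7≠0 swap→a[6]=7 → slow++,fast++
(s=7,f=8) a[fast]=0 → fast++
(s=7,f=9) a[fast]=1≠0 swap→a[7]=1 → slow++,fast++
(s=8,f=10) a[fast]=0 → fast++
(s=8,f=11) a[fast]=0 → fast++
(s=8,f=12) a[fast]=8≠0 swap→a[8]=8 → slow++,fast++
(s=9,f=13) a[fast]=0 → fast++
(s=9,f=14) a[fast]=4≠0 swap→a[9]=4 → slow++,fast++
(s=10,f=15) a[fast]=0 → fast++
(s=10,f=16) a[fast]=0 → fast++
(s=10,f=17) a[fast]=0 → fast++

[1, 5, 9, 2, 1, 2, 7, 1, 8, 4, 0, 0, 0, 0, 0, 0, 0, 0]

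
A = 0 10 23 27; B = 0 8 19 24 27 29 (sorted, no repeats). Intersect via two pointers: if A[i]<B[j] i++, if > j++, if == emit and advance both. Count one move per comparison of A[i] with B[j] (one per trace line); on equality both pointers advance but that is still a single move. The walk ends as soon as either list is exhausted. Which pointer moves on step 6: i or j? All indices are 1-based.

[i=1,j=1] 0==0 emit → i++,j++
[i=2,j=2] 10>8 → j++
[i=2,j=3] 10<19 → i++
[i=3,j=3] 23>19 → j++
[i=3,j=4] 23<24 → i++
[i=4,j=4] 27>24 → j++

j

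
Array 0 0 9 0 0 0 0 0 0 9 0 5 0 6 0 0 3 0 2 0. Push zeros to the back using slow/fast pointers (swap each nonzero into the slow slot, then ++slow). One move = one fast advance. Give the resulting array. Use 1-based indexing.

[9, 9, 5, 6, 3, 2, 0, 0, 0, 0, 0, 0, 0, 0, 0, 0, 0, 0, 0, 0]

slow=1 fast=1: a[fast]=0, fast++
slow=1 fast=2: a[fast]=0, fast++
slow=1 fast=3: a[fast]=9≠0 swap→a[1]=9, slow++,fast++
slow=2 fast=4: a[fast]=0, fast++
slow=2 fast=5: a[fast]=0, fast++
slow=2 fast=6: a[fast]=0, fast++
slow=2 fast=7: a[fast]=0, fast++
slow=2 fast=8: a[fast]=0, fast++
slow=2 fast=9: a[fast]=0, fast++
slow=2 fast=10: a[fast]=9≠0 swap→a[2]=9, slow++,fast++
slow=3 fast=11: a[fast]=0, fast++
slow=3 fast=12: a[fast]=5≠0 swap→a[3]=5, slow++,fast++
slow=4 fast=13: a[fast]=0, fast++
slow=4 fast=14: a[fast]=6≠0 swap→a[4]=6, slow++,fast++
slow=5 fast=15: a[fast]=0, fast++
slow=5 fast=16: a[fast]=0, fast++
slow=5 fast=17: a[fast]=3≠0 swap→a[5]=3, slow++,fast++
slow=6 fast=18: a[fast]=0, fast++
slow=6 fast=19: a[fast]=2≠0 swap→a[6]=2, slow++,fast++
slow=7 fast=20: a[fast]=0, fast++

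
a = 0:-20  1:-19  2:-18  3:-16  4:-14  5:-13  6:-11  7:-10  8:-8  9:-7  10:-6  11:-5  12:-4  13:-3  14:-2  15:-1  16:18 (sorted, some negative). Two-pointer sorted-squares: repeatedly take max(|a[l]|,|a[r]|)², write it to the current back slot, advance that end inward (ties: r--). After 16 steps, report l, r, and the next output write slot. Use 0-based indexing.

[0,16] |-20|>|18| out[16]=400 → l++
[1,16] |-19|>|18| out[15]=361 → l++
[2,16] |-18|<=|18| out[14]=324 → r--
[2,15] |-18|>|-1| out[13]=324 → l++
[3,15] |-16|>|-1| out[12]=256 → l++
[4,15] |-14|>|-1| out[11]=196 → l++
[5,15] |-13|>|-1| out[10]=169 → l++
[6,15] |-11|>|-1| out[9]=121 → l++
[7,15] |-10|>|-1| out[8]=100 → l++
[8,15] |-8|>|-1| out[7]=64 → l++
[9,15] |-7|>|-1| out[6]=49 → l++
[10,15] |-6|>|-1| out[5]=36 → l++
[11,15] |-5|>|-1| out[4]=25 → l++
[12,15] |-4|>|-1| out[3]=16 → l++
[13,15] |-3|>|-1| out[2]=9 → l++
[14,15] |-2|>|-1| out[1]=4 → l++

l=15, r=15, next write slot=0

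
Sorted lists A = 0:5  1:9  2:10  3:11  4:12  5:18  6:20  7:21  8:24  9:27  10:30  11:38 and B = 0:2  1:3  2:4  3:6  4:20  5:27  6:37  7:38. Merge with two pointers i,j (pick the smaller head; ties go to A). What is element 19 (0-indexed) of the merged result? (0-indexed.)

merged[19] = 38

i=0 j=0: A[i]=5>B[j]=2 take 2, j++
i=0 j=1: A[i]=5>B[j]=3 take 3, j++
i=0 j=2: A[i]=5>B[j]=4 take 4, j++
i=0 j=3: A[i]=5<=B[j]=6 take 5, i++
i=1 j=3: A[i]=9>B[j]=6 take 6, j++
i=1 j=4: A[i]=9<=B[j]=20 take 9, i++
i=2 j=4: A[i]=10<=B[j]=20 take 10, i++
i=3 j=4: A[i]=11<=B[j]=20 take 11, i++
i=4 j=4: A[i]=12<=B[j]=20 take 12, i++
i=5 j=4: A[i]=18<=B[j]=20 take 18, i++
i=6 j=4: A[i]=20<=B[j]=20 take 20, i++
i=7 j=4: A[i]=21>B[j]=20 take 20, j++
i=7 j=5: A[i]=21<=B[j]=27 take 21, i++
i=8 j=5: A[i]=24<=B[j]=27 take 24, i++
i=9 j=5: A[i]=27<=B[j]=27 take 27, i++
i=10 j=5: A[i]=30>B[j]=27 take 27, j++
i=10 j=6: A[i]=30<=B[j]=37 take 30, i++
i=11 j=6: A[i]=38>B[j]=37 take 37, j++
i=11 j=7: A[i]=38<=B[j]=38 take 38, i++
i=12 j=7: A done, take B[j]=38, j++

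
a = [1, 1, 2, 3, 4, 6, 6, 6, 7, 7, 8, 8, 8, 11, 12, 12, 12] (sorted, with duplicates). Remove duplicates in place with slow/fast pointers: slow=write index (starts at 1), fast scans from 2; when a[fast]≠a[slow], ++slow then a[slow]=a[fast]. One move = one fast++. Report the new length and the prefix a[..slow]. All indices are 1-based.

length 9; prefix = [1, 2, 3, 4, 6, 7, 8, 11, 12]

(s=1,f=2) a[fast]=1=a[slow] dup → fast++
(s=1,f=3) a[fast]=2≠a[slow]=1 write a[2]=2 → slow++,fast++
(s=2,f=4) a[fast]=3≠a[slow]=2 write a[3]=3 → slow++,fast++
(s=3,f=5) a[fast]=4≠a[slow]=3 write a[4]=4 → slow++,fast++
(s=4,f=6) a[fast]=6≠a[slow]=4 write a[5]=6 → slow++,fast++
(s=5,f=7) a[fast]=6=a[slow] dup → fast++
(s=5,f=8) a[fast]=6=a[slow] dup → fast++
(s=5,f=9) a[fast]=7≠a[slow]=6 write a[6]=7 → slow++,fast++
(s=6,f=10) a[fast]=7=a[slow] dup → fast++
(s=6,f=11) a[fast]=8≠a[slow]=7 write a[7]=8 → slow++,fast++
(s=7,f=12) a[fast]=8=a[slow] dup → fast++
(s=7,f=13) a[fast]=8=a[slow] dup → fast++
(s=7,f=14) a[fast]=11≠a[slow]=8 write a[8]=11 → slow++,fast++
(s=8,f=15) a[fast]=12≠a[slow]=11 write a[9]=12 → slow++,fast++
(s=9,f=16) a[fast]=12=a[slow] dup → fast++
(s=9,f=17) a[fast]=12=a[slow] dup → fast++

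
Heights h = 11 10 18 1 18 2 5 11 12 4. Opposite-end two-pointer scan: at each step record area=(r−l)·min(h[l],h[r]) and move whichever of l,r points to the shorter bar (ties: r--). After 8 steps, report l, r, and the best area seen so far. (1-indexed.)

[1,10] min(11,4)*9=36 best=36 * → r--
[1,9] min(11,12)*8=88 best=88 * → l++
[2,9] min(10,12)*7=70 best=88 → l++
[3,9] min(18,12)*6=72 best=88 → r--
[3,8] min(18,11)*5=55 best=88 → r--
[3,7] min(18,5)*4=20 best=88 → r--
[3,6] min(18,2)*3=6 best=88 → r--
[3,5] min(18,18)*2=36 best=88 → r--

l=3, r=4, best area=88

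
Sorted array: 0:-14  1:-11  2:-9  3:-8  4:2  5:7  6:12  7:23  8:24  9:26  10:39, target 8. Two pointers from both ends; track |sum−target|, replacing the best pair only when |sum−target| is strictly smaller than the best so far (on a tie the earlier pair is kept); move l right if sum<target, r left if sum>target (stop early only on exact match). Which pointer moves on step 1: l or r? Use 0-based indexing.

r

[0,10] -14+39=25 d=17 * → r--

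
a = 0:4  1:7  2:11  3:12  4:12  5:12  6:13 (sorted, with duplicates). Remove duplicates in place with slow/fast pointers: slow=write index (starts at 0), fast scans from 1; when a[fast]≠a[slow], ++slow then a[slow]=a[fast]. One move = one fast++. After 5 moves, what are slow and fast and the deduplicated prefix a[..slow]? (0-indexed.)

(s=0,f=1) a[fast]=7≠a[slow]=4 write a[1]=7 → slow++,fast++
(s=1,f=2) a[fast]=11≠a[slow]=7 write a[2]=11 → slow++,fast++
(s=2,f=3) a[fast]=12≠a[slow]=11 write a[3]=12 → slow++,fast++
(s=3,f=4) a[fast]=12=a[slow] dup → fast++
(s=3,f=5) a[fast]=12=a[slow] dup → fast++

slow=3, fast=6, prefix=[4, 7, 11, 12]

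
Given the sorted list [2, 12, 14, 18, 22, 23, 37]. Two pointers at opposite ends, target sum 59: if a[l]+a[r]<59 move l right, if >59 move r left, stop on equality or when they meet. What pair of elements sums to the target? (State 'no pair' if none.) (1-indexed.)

(22, 37)

l=1 r=7: 2+37=39 <59, l++
l=2 r=7: 12+37=49 <59, l++
l=3 r=7: 14+37=51 <59, l++
l=4 r=7: 18+37=55 <59, l++
l=5 r=7: 22+37=59, found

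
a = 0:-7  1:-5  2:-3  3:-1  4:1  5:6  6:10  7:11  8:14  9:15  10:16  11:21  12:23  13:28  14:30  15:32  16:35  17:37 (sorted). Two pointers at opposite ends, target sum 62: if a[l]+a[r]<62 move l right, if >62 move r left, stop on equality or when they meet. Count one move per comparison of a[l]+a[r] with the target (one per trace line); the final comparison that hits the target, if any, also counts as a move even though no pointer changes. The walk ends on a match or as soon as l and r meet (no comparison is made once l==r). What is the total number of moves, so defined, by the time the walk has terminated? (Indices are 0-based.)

l=0 r=17: -7+37=30 <62, l++
l=1 r=17: -5+37=32 <62, l++
l=2 r=17: -3+37=34 <62, l++
l=3 r=17: -1+37=36 <62, l++
l=4 r=17: 1+37=38 <62, l++
l=5 r=17: 6+37=43 <62, l++
l=6 r=17: 10+37=47 <62, l++
l=7 r=17: 11+37=48 <62, l++
l=8 r=17: 14+37=51 <62, l++
l=9 r=17: 15+37=52 <62, l++
l=10 r=17: 16+37=53 <62, l++
l=11 r=17: 21+37=58 <62, l++
l=12 r=17: 23+37=60 <62, l++
l=13 r=17: 28+37=65 >62, r--
l=13 r=16: 28+35=63 >62, r--
l=13 r=15: 28+32=60 <62, l++
l=14 r=15: 30+32=62, found

17 moves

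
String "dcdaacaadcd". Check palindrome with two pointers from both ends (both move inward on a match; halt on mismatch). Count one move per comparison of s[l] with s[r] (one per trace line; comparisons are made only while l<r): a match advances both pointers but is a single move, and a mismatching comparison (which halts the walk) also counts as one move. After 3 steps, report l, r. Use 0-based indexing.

[0,10] 'd'=='d' → l++,r--
[1,9] 'c'=='c' → l++,r--
[2,8] 'd'=='d' → l++,r--

l=3, r=7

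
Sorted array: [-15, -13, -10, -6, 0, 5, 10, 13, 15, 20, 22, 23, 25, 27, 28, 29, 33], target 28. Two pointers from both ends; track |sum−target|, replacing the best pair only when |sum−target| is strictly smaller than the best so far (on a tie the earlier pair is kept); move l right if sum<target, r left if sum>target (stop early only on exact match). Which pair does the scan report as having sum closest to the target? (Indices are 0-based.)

[0,16] -15+33=18 d=10 * → l++
[1,16] -13+33=20 d=8 * → l++
[2,16] -10+33=23 d=5 * → l++
[3,16] -6+33=27 d=1 * → l++
[4,16] 0+33=33 d=5 → r--
[4,15] 0+29=29 d=1 → r--
[4,14] 0+28=28 d=0 * → stop

pair (0, 28) with sum 28 (|Δ|=0)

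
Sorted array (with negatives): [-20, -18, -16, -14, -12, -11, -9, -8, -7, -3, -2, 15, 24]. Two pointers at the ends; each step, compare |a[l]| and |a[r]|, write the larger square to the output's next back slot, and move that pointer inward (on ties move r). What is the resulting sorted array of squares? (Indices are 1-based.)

[4, 9, 49, 64, 81, 121, 144, 196, 225, 256, 324, 400, 576]

[1,13] |-20|<=|24| out[13]=576 → r--
[1,12] |-20|>|15| out[12]=400 → l++
[2,12] |-18|>|15| out[11]=324 → l++
[3,12] |-16|>|15| out[10]=256 → l++
[4,12] |-14|<=|15| out[9]=225 → r--
[4,11] |-14|>|-2| out[8]=196 → l++
[5,11] |-12|>|-2| out[7]=144 → l++
[6,11] |-11|>|-2| out[6]=121 → l++
[7,11] |-9|>|-2| out[5]=81 → l++
[8,11] |-8|>|-2| out[4]=64 → l++
[9,11] |-7|>|-2| out[3]=49 → l++
[10,11] |-3|>|-2| out[2]=9 → l++
[11,11] |-2|<=|-2| out[1]=4 → r--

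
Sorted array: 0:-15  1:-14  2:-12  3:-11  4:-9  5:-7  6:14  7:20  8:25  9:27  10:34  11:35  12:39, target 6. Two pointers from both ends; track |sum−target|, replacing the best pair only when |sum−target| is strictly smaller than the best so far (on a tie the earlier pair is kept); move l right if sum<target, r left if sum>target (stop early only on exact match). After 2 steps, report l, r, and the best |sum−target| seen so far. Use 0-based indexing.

l=0 r=12: -15+39=24 d=18 *, r--
l=0 r=11: -15+35=20 d=14 *, r--

l=0, r=10, best |Δ|=14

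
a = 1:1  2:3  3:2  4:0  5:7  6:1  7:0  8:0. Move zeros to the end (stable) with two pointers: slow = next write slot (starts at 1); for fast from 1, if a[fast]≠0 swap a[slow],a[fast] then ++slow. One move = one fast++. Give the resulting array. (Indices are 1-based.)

slow=1 fast=1: a[fast]=1≠0 swap→a[1]=1, slow++,fast++
slow=2 fast=2: a[fast]=3≠0 swap→a[2]=3, slow++,fast++
slow=3 fast=3: a[fast]=2≠0 swap→a[3]=2, slow++,fast++
slow=4 fast=4: a[fast]=0, fast++
slow=4 fast=5: a[fast]=7≠0 swap→a[4]=7, slow++,fast++
slow=5 fast=6: a[fast]=1≠0 swap→a[5]=1, slow++,fast++
slow=6 fast=7: a[fast]=0, fast++
slow=6 fast=8: a[fast]=0, fast++

[1, 3, 2, 7, 1, 0, 0, 0]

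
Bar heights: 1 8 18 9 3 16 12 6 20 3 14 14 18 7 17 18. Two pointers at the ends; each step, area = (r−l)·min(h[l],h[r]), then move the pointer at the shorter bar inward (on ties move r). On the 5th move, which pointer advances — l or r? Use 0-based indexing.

l=0 r=15: min(1,18)*15=15 best=15 *, l++
l=1 r=15: min(8,18)*14=112 best=112 *, l++
l=2 r=15: min(18,18)*13=234 best=234 *, r--
l=2 r=14: min(18,17)*12=204 best=234, r--
l=2 r=13: min(18,7)*11=77 best=234, r--

r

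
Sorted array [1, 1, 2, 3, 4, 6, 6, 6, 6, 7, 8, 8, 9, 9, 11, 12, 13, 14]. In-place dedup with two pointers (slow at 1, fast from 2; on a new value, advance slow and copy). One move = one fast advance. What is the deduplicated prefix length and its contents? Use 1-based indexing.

length 12; prefix = [1, 2, 3, 4, 6, 7, 8, 9, 11, 12, 13, 14]

(s=1,f=2) a[fast]=1=a[slow] dup → fast++
(s=1,f=3) a[fast]=2≠a[slow]=1 write a[2]=2 → slow++,fast++
(s=2,f=4) a[fast]=3≠a[slow]=2 write a[3]=3 → slow++,fast++
(s=3,f=5) a[fast]=4≠a[slow]=3 write a[4]=4 → slow++,fast++
(s=4,f=6) a[fast]=6≠a[slow]=4 write a[5]=6 → slow++,fast++
(s=5,f=7) a[fast]=6=a[slow] dup → fast++
(s=5,f=8) a[fast]=6=a[slow] dup → fast++
(s=5,f=9) a[fast]=6=a[slow] dup → fast++
(s=5,f=10) a[fast]=7≠a[slow]=6 write a[6]=7 → slow++,fast++
(s=6,f=11) a[fast]=8≠a[slow]=7 write a[7]=8 → slow++,fast++
(s=7,f=12) a[fast]=8=a[slow] dup → fast++
(s=7,f=13) a[fast]=9≠a[slow]=8 write a[8]=9 → slow++,fast++
(s=8,f=14) a[fast]=9=a[slow] dup → fast++
(s=8,f=15) a[fast]=11≠a[slow]=9 write a[9]=11 → slow++,fast++
(s=9,f=16) a[fast]=12≠a[slow]=11 write a[10]=12 → slow++,fast++
(s=10,f=17) a[fast]=13≠a[slow]=12 write a[11]=13 → slow++,fast++
(s=11,f=18) a[fast]=14≠a[slow]=13 write a[12]=14 → slow++,fast++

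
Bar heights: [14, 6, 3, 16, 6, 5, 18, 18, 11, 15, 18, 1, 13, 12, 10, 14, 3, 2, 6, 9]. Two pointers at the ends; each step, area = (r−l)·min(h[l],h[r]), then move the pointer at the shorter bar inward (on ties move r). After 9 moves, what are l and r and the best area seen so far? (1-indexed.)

l=1, r=11, best area=210

[1,20] min(14,9)*19=171 best=171 * → r--
[1,19] min(14,6)*18=108 best=171 → r--
[1,18] min(14,2)*17=34 best=171 → r--
[1,17] min(14,3)*16=48 best=171 → r--
[1,16] min(14,14)*15=210 best=210 * → r--
[1,15] min(14,10)*14=140 best=210 → r--
[1,14] min(14,12)*13=156 best=210 → r--
[1,13] min(14,13)*12=156 best=210 → r--
[1,12] min(14,1)*11=11 best=210 → r--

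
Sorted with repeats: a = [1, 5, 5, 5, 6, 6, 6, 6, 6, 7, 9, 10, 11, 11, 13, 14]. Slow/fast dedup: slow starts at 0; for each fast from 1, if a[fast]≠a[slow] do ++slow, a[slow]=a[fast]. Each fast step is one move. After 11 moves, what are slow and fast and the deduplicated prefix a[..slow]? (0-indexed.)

slow=0 fast=1: a[fast]=5≠a[slow]=1 write a[1]=5, slow++,fast++
slow=1 fast=2: a[fast]=5=a[slow] dup, fast++
slow=1 fast=3: a[fast]=5=a[slow] dup, fast++
slow=1 fast=4: a[fast]=6≠a[slow]=5 write a[2]=6, slow++,fast++
slow=2 fast=5: a[fast]=6=a[slow] dup, fast++
slow=2 fast=6: a[fast]=6=a[slow] dup, fast++
slow=2 fast=7: a[fast]=6=a[slow] dup, fast++
slow=2 fast=8: a[fast]=6=a[slow] dup, fast++
slow=2 fast=9: a[fast]=7≠a[slow]=6 write a[3]=7, slow++,fast++
slow=3 fast=10: a[fast]=9≠a[slow]=7 write a[4]=9, slow++,fast++
slow=4 fast=11: a[fast]=10≠a[slow]=9 write a[5]=10, slow++,fast++

slow=5, fast=12, prefix=[1, 5, 6, 7, 9, 10]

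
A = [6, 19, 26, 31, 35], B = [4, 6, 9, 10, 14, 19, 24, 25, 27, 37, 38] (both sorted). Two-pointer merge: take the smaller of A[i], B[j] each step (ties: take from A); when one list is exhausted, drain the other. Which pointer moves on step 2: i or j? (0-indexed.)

i

i=0 j=0: A[i]=6>B[j]=4 take 4, j++
i=0 j=1: A[i]=6<=B[j]=6 take 6, i++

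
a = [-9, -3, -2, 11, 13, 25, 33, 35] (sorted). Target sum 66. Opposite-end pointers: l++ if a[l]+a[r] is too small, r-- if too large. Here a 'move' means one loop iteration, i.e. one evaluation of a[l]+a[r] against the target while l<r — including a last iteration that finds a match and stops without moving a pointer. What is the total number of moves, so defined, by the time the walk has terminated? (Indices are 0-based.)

7 moves

l=0 r=7: -9+35=26 <66, l++
l=1 r=7: -3+35=32 <66, l++
l=2 r=7: -2+35=33 <66, l++
l=3 r=7: 11+35=46 <66, l++
l=4 r=7: 13+35=48 <66, l++
l=5 r=7: 25+35=60 <66, l++
l=6 r=7: 33+35=68 >66, r--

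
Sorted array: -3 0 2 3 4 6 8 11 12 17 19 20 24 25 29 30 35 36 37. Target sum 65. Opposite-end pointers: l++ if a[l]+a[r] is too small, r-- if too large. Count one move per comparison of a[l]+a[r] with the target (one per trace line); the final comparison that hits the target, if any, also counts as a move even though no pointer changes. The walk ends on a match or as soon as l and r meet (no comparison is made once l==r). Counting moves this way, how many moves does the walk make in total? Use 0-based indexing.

[0,18] -3+37=34 <65 → l++
[1,18] 0+37=37 <65 → l++
[2,18] 2+37=39 <65 → l++
[3,18] 3+37=40 <65 → l++
[4,18] 4+37=41 <65 → l++
[5,18] 6+37=43 <65 → l++
[6,18] 8+37=45 <65 → l++
[7,18] 11+37=48 <65 → l++
[8,18] 12+37=49 <65 → l++
[9,18] 17+37=54 <65 → l++
[10,18] 19+37=56 <65 → l++
[11,18] 20+37=57 <65 → l++
[12,18] 24+37=61 <65 → l++
[13,18] 25+37=62 <65 → l++
[14,18] 29+37=66 >65 → r--
[14,17] 29+36=65 → found

16 moves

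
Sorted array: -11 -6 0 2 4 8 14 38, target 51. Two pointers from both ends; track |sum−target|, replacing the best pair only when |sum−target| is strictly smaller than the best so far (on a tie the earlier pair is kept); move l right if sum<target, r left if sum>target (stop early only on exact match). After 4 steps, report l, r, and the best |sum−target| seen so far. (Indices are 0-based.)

l=0 r=7: -11+38=27 d=24 *, l++
l=1 r=7: -6+38=32 d=19 *, l++
l=2 r=7: 0+38=38 d=13 *, l++
l=3 r=7: 2+38=40 d=11 *, l++

l=4, r=7, best |Δ|=11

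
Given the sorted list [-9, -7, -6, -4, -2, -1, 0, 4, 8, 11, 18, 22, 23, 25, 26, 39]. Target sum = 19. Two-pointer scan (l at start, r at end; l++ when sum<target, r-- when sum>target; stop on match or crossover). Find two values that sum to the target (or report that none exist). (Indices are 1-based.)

l=1 r=16: -9+39=30 >19, r--
l=1 r=15: -9+26=17 <19, l++
l=2 r=15: -7+26=19, found

(-7, 26)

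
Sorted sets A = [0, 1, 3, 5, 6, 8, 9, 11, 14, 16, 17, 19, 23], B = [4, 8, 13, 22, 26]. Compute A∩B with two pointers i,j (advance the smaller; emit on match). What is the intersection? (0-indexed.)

intersection = [8]

[i=0,j=0] 0<4 → i++
[i=1,j=0] 1<4 → i++
[i=2,j=0] 3<4 → i++
[i=3,j=0] 5>4 → j++
[i=3,j=1] 5<8 → i++
[i=4,j=1] 6<8 → i++
[i=5,j=1] 8==8 emit → i++,j++
[i=6,j=2] 9<13 → i++
[i=7,j=2] 11<13 → i++
[i=8,j=2] 14>13 → j++
[i=8,j=3] 14<22 → i++
[i=9,j=3] 16<22 → i++
[i=10,j=3] 17<22 → i++
[i=11,j=3] 19<22 → i++
[i=12,j=3] 23>22 → j++
[i=12,j=4] 23<26 → i++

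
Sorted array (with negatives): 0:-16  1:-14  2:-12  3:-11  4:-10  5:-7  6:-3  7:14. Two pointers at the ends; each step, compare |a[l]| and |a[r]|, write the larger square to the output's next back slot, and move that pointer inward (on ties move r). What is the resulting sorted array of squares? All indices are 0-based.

[0,7] |-16|>|14| out[7]=256 → l++
[1,7] |-14|<=|14| out[6]=196 → r--
[1,6] |-14|>|-3| out[5]=196 → l++
[2,6] |-12|>|-3| out[4]=144 → l++
[3,6] |-11|>|-3| out[3]=121 → l++
[4,6] |-10|>|-3| out[2]=100 → l++
[5,6] |-7|>|-3| out[1]=49 → l++
[6,6] |-3|<=|-3| out[0]=9 → r--

[9, 49, 100, 121, 144, 196, 196, 256]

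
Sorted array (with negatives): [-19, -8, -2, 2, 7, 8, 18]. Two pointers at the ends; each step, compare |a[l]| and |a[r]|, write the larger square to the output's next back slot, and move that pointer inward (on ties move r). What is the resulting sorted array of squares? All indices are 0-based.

[4, 4, 49, 64, 64, 324, 361]

[0,6] |-19|>|18| out[6]=361 → l++
[1,6] |-8|<=|18| out[5]=324 → r--
[1,5] |-8|<=|8| out[4]=64 → r--
[1,4] |-8|>|7| out[3]=64 → l++
[2,4] |-2|<=|7| out[2]=49 → r--
[2,3] |-2|<=|2| out[1]=4 → r--
[2,2] |-2|<=|-2| out[0]=4 → r--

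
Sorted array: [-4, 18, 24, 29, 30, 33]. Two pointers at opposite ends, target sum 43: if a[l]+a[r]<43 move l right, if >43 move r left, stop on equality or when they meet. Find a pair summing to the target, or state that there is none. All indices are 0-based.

no pair

[0,5] -4+33=29 <43 → l++
[1,5] 18+33=51 >43 → r--
[1,4] 18+30=48 >43 → r--
[1,3] 18+29=47 >43 → r--
[1,2] 18+24=42 <43 → l++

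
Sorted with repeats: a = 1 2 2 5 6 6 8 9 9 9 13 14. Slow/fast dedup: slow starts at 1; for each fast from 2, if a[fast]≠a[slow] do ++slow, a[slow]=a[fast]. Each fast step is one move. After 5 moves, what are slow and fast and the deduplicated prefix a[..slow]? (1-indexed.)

slow=4, fast=7, prefix=[1, 2, 5, 6]

(s=1,f=2) a[fast]=2≠a[slow]=1 write a[2]=2 → slow++,fast++
(s=2,f=3) a[fast]=2=a[slow] dup → fast++
(s=2,f=4) a[fast]=5≠a[slow]=2 write a[3]=5 → slow++,fast++
(s=3,f=5) a[fast]=6≠a[slow]=5 write a[4]=6 → slow++,fast++
(s=4,f=6) a[fast]=6=a[slow] dup → fast++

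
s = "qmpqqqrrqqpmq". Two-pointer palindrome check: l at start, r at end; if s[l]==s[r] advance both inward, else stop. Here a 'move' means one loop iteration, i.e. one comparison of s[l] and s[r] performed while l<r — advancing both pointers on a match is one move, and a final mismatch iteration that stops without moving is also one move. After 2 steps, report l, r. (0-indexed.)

l=2, r=10

[0,12] 'q'=='q' → l++,r--
[1,11] 'm'=='m' → l++,r--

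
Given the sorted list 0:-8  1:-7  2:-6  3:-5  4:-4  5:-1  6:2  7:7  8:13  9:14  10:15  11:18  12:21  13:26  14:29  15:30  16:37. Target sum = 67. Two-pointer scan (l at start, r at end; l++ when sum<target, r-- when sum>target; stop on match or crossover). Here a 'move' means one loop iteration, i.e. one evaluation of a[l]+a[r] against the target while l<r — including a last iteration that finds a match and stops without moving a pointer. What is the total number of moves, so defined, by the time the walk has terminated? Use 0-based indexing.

16 moves

l=0 r=16: -8+37=29 <67, l++
l=1 r=16: -7+37=30 <67, l++
l=2 r=16: -6+37=31 <67, l++
l=3 r=16: -5+37=32 <67, l++
l=4 r=16: -4+37=33 <67, l++
l=5 r=16: -1+37=36 <67, l++
l=6 r=16: 2+37=39 <67, l++
l=7 r=16: 7+37=44 <67, l++
l=8 r=16: 13+37=50 <67, l++
l=9 r=16: 14+37=51 <67, l++
l=10 r=16: 15+37=52 <67, l++
l=11 r=16: 18+37=55 <67, l++
l=12 r=16: 21+37=58 <67, l++
l=13 r=16: 26+37=63 <67, l++
l=14 r=16: 29+37=66 <67, l++
l=15 r=16: 30+37=67, found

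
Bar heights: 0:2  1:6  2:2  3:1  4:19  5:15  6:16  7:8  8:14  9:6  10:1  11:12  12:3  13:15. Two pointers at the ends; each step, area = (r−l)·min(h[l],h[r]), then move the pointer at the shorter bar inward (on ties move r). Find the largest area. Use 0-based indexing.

max area = 135

l=0 r=13: min(2,15)*13=26 best=26 *, l++
l=1 r=13: min(6,15)*12=72 best=72 *, l++
l=2 r=13: min(2,15)*11=22 best=72, l++
l=3 r=13: min(1,15)*10=10 best=72, l++
l=4 r=13: min(19,15)*9=135 best=135 *, r--
l=4 r=12: min(19,3)*8=24 best=135, r--
l=4 r=11: min(19,12)*7=84 best=135, r--
l=4 r=10: min(19,1)*6=6 best=135, r--
l=4 r=9: min(19,6)*5=30 best=135, r--
l=4 r=8: min(19,14)*4=56 best=135, r--
l=4 r=7: min(19,8)*3=24 best=135, r--
l=4 r=6: min(19,16)*2=32 best=135, r--
l=4 r=5: min(19,15)*1=15 best=135, r--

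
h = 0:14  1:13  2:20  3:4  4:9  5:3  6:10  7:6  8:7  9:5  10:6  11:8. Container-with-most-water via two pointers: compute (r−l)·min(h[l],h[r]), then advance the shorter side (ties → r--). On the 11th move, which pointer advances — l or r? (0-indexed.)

l=0 r=11: min(14,8)*11=88 best=88 *, r--
l=0 r=10: min(14,6)*10=60 best=88, r--
l=0 r=9: min(14,5)*9=45 best=88, r--
l=0 r=8: min(14,7)*8=56 best=88, r--
l=0 r=7: min(14,6)*7=42 best=88, r--
l=0 r=6: min(14,10)*6=60 best=88, r--
l=0 r=5: min(14,3)*5=15 best=88, r--
l=0 r=4: min(14,9)*4=36 best=88, r--
l=0 r=3: min(14,4)*3=12 best=88, r--
l=0 r=2: min(14,20)*2=28 best=88, l++
l=1 r=2: min(13,20)*1=13 best=88, l++

l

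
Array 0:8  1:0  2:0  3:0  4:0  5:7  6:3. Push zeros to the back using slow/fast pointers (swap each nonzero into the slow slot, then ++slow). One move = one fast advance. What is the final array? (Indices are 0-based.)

[8, 7, 3, 0, 0, 0, 0]

(s=0,f=0) a[fast]=8≠0 swap→a[0]=8 → slow++,fast++
(s=1,f=1) a[fast]=0 → fast++
(s=1,f=2) a[fast]=0 → fast++
(s=1,f=3) a[fast]=0 → fast++
(s=1,f=4) a[fast]=0 → fast++
(s=1,f=5) a[fast]=7≠0 swap→a[1]=7 → slow++,fast++
(s=2,f=6) a[fast]=3≠0 swap→a[2]=3 → slow++,fast++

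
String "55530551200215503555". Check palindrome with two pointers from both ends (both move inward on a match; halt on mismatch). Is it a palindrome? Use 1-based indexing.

palindrome

l=1 r=20: '5'=='5', l++,r--
l=2 r=19: '5'=='5', l++,r--
l=3 r=18: '5'=='5', l++,r--
l=4 r=17: '3'=='3', l++,r--
l=5 r=16: '0'=='0', l++,r--
l=6 r=15: '5'=='5', l++,r--
l=7 r=14: '5'=='5', l++,r--
l=8 r=13: '1'=='1', l++,r--
l=9 r=12: '2'=='2', l++,r--
l=10 r=11: '0'=='0', l++,r--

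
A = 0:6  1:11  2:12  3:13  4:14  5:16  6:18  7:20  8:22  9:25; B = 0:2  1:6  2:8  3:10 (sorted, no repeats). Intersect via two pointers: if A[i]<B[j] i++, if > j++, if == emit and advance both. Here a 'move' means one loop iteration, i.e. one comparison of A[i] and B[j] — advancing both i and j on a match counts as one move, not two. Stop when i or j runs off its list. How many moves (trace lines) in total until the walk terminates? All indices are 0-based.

[i=0,j=0] 6>2 → j++
[i=0,j=1] 6==6 emit → i++,j++
[i=1,j=2] 11>8 → j++
[i=1,j=3] 11>10 → j++

4 moves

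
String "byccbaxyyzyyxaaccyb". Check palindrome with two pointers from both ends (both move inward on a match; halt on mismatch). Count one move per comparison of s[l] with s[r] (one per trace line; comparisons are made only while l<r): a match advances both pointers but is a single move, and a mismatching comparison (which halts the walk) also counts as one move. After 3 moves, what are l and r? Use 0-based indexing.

l=0 r=18: 'b'=='b', l++,r--
l=1 r=17: 'y'=='y', l++,r--
l=2 r=16: 'c'=='c', l++,r--

l=3, r=15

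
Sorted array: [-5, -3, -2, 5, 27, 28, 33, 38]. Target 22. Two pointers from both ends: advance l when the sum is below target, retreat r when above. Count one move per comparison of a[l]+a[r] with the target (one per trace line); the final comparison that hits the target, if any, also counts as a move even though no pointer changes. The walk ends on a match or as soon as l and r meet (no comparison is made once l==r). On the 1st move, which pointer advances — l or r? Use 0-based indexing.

l=0 r=7: -5+38=33 >22, r--

r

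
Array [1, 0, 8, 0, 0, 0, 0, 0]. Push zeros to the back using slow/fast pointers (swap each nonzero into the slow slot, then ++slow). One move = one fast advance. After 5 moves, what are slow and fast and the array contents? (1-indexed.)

slow=1 fast=1: a[fast]=1≠0 swap→a[1]=1, slow++,fast++
slow=2 fast=2: a[fast]=0, fast++
slow=2 fast=3: a[fast]=8≠0 swap→a[2]=8, slow++,fast++
slow=3 fast=4: a[fast]=0, fast++
slow=3 fast=5: a[fast]=0, fast++

slow=3, fast=6, a=[1, 8, 0, 0, 0, 0, 0, 0]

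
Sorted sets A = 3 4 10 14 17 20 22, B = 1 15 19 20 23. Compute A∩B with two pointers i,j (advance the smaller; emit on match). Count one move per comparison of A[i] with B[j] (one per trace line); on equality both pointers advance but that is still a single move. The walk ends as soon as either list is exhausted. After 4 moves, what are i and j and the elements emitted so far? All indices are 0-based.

i=0 j=0: 3>1, j++
i=0 j=1: 3<15, i++
i=1 j=1: 4<15, i++
i=2 j=1: 10<15, i++

i=3, j=1, emitted=[]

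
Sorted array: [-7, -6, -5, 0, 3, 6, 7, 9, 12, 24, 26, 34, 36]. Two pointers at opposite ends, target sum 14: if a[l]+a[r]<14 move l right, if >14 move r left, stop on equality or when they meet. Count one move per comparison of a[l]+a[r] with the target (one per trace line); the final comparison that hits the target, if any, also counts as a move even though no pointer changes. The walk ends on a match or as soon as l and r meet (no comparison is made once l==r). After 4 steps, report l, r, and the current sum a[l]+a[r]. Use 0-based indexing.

[0,12] -7+36=29 >14 → r--
[0,11] -7+34=27 >14 → r--
[0,10] -7+26=19 >14 → r--
[0,9] -7+24=17 >14 → r--

l=0, r=8, sum=5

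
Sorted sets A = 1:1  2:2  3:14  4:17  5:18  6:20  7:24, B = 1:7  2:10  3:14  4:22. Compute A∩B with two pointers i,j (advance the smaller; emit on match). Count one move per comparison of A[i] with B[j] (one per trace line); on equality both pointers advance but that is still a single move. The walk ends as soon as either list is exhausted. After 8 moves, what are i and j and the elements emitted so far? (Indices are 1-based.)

i=7, j=4, emitted=[14]

[i=1,j=1] 1<7 → i++
[i=2,j=1] 2<7 → i++
[i=3,j=1] 14>7 → j++
[i=3,j=2] 14>10 → j++
[i=3,j=3] 14==14 emit → i++,j++
[i=4,j=4] 17<22 → i++
[i=5,j=4] 18<22 → i++
[i=6,j=4] 20<22 → i++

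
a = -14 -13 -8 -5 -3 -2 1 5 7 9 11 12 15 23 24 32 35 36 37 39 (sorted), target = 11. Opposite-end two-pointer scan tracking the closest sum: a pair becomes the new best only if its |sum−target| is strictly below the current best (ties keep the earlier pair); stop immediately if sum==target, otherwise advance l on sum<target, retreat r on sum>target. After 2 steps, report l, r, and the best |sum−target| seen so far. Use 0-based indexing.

l=0 r=19: -14+39=25 d=14 *, r--
l=0 r=18: -14+37=23 d=12 *, r--

l=0, r=17, best |Δ|=12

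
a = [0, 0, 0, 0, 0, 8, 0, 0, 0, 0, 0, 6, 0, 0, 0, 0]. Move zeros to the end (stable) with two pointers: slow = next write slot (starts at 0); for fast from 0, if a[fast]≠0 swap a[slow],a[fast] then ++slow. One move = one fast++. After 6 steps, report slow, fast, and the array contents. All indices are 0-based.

slow=1, fast=6, a=[8, 0, 0, 0, 0, 0, 0, 0, 0, 0, 0, 6, 0, 0, 0, 0]

(s=0,f=0) a[fast]=0 → fast++
(s=0,f=1) a[fast]=0 → fast++
(s=0,f=2) a[fast]=0 → fast++
(s=0,f=3) a[fast]=0 → fast++
(s=0,f=4) a[fast]=0 → fast++
(s=0,f=5) a[fast]=8≠0 swap→a[0]=8 → slow++,fast++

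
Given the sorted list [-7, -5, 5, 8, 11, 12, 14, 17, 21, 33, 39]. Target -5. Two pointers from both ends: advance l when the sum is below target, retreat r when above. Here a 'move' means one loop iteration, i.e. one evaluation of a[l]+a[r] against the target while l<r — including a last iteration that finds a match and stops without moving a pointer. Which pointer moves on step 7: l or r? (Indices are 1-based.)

l=1 r=11: -7+39=32 >-5, r--
l=1 r=10: -7+33=26 >-5, r--
l=1 r=9: -7+21=14 >-5, r--
l=1 r=8: -7+17=10 >-5, r--
l=1 r=7: -7+14=7 >-5, r--
l=1 r=6: -7+12=5 >-5, r--
l=1 r=5: -7+11=4 >-5, r--

r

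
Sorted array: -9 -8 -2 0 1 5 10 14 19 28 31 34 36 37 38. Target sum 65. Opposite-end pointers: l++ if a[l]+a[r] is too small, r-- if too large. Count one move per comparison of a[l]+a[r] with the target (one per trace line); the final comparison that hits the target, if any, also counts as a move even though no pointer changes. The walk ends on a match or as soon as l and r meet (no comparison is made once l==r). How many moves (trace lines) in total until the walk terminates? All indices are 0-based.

[0,14] -9+38=29 <65 → l++
[1,14] -8+38=30 <65 → l++
[2,14] -2+38=36 <65 → l++
[3,14] 0+38=38 <65 → l++
[4,14] 1+38=39 <65 → l++
[5,14] 5+38=43 <65 → l++
[6,14] 10+38=48 <65 → l++
[7,14] 14+38=52 <65 → l++
[8,14] 19+38=57 <65 → l++
[9,14] 28+38=66 >65 → r--
[9,13] 28+37=65 → found

11 moves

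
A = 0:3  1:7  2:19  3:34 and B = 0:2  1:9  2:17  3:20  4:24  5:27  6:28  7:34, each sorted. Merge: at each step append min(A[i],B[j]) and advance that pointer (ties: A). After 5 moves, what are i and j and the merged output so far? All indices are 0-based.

i=2, j=3, merged so far=[2, 3, 7, 9, 17]

[i=0,j=0] A[i]=3>B[j]=2 take 2 → j++
[i=0,j=1] A[i]=3<=B[j]=9 take 3 → i++
[i=1,j=1] A[i]=7<=B[j]=9 take 7 → i++
[i=2,j=1] A[i]=19>B[j]=9 take 9 → j++
[i=2,j=2] A[i]=19>B[j]=17 take 17 → j++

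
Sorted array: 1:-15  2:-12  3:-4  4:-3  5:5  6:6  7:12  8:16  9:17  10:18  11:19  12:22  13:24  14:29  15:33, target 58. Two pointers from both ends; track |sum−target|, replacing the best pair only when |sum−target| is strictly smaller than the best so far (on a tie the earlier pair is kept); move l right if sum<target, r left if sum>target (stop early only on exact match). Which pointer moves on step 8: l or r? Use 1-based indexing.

[1,15] -15+33=18 d=40 * → l++
[2,15] -12+33=21 d=37 * → l++
[3,15] -4+33=29 d=29 * → l++
[4,15] -3+33=30 d=28 * → l++
[5,15] 5+33=38 d=20 * → l++
[6,15] 6+33=39 d=19 * → l++
[7,15] 12+33=45 d=13 * → l++
[8,15] 16+33=49 d=9 * → l++

l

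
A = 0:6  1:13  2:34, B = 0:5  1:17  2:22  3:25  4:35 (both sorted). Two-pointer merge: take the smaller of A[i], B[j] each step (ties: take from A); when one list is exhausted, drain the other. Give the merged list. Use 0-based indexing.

[i=0,j=0] A[i]=6>B[j]=5 take 5 → j++
[i=0,j=1] A[i]=6<=B[j]=17 take 6 → i++
[i=1,j=1] A[i]=13<=B[j]=17 take 13 → i++
[i=2,j=1] A[i]=34>B[j]=17 take 17 → j++
[i=2,j=2] A[i]=34>B[j]=22 take 22 → j++
[i=2,j=3] A[i]=34>B[j]=25 take 25 → j++
[i=2,j=4] A[i]=34<=B[j]=35 take 34 → i++
[i=3,j=4] A done, take B[j]=35 → j++

[5, 6, 13, 17, 22, 25, 34, 35]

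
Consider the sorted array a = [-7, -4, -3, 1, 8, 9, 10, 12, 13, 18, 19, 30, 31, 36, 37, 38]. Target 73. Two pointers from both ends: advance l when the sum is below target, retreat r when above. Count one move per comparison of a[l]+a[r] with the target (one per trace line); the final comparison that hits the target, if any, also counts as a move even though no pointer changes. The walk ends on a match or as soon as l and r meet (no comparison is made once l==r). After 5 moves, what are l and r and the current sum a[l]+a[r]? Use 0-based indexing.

l=5, r=15, sum=47

[0,15] -7+38=31 <73 → l++
[1,15] -4+38=34 <73 → l++
[2,15] -3+38=35 <73 → l++
[3,15] 1+38=39 <73 → l++
[4,15] 8+38=46 <73 → l++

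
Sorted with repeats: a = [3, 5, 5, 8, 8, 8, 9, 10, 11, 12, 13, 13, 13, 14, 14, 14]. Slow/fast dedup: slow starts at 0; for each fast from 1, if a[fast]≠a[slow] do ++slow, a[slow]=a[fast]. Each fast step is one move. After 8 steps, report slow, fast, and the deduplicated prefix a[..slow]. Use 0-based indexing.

(s=0,f=1) a[fast]=5≠a[slow]=3 write a[1]=5 → slow++,fast++
(s=1,f=2) a[fast]=5=a[slow] dup → fast++
(s=1,f=3) a[fast]=8≠a[slow]=5 write a[2]=8 → slow++,fast++
(s=2,f=4) a[fast]=8=a[slow] dup → fast++
(s=2,f=5) a[fast]=8=a[slow] dup → fast++
(s=2,f=6) a[fast]=9≠a[slow]=8 write a[3]=9 → slow++,fast++
(s=3,f=7) a[fast]=10≠a[slow]=9 write a[4]=10 → slow++,fast++
(s=4,f=8) a[fast]=11≠a[slow]=10 write a[5]=11 → slow++,fast++

slow=5, fast=9, prefix=[3, 5, 8, 9, 10, 11]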